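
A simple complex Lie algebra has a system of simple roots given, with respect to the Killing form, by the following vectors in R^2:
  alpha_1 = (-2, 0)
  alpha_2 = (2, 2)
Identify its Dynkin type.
Compute the Cartan integers a_ij = 2(alpha_i, alpha_j)/(alpha_j, alpha_j); the resulting 2x2 Cartan matrix is
[[2, -1], [-2, 2]].
The roots have two lengths (squared-length ratio 2:1); the short ones are alpha_{1}. The associated Dynkin diagram is a chain of 2 nodes with a double edge at one end; the terminal node there is the unique short simple root (B_2), so the type is B_2 (the algebra so(5)).

type B_2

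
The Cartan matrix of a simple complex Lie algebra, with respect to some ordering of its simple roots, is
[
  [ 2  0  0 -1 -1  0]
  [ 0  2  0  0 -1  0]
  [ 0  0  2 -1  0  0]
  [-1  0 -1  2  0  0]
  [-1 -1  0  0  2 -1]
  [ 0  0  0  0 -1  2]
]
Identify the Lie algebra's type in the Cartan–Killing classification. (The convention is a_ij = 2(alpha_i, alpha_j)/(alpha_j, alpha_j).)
The matrix has rank 6 with 2's on the diagonal. Reading the off-diagonal entries as Dynkin edges (a single edge where a_ij = a_ji = -1; a double or triple edge where a_ij * a_ji = 2 or 3), the diagram is a chain of 4 nodes with a fork of two nodes at one end (D_6). One simple-root ordering that puts it in standard form is (alpha_3, alpha_4, alpha_1, alpha_5, alpha_6, alpha_2). So the algebra is type D_6, i.e. so(12).

type D_6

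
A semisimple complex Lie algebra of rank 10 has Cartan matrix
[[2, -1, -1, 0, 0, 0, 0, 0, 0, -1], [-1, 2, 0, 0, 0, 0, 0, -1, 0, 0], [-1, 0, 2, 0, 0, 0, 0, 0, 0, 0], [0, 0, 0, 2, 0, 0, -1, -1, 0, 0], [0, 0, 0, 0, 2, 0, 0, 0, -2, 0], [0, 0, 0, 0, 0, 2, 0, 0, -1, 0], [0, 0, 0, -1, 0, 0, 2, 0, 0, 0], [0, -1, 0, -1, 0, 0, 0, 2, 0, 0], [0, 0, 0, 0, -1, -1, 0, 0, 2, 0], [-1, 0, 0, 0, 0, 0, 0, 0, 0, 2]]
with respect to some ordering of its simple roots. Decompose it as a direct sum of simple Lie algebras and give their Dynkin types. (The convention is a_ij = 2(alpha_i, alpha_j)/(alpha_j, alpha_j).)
The diagram associated to this matrix has two connected components: the simple roots {alpha_5, alpha_6, alpha_9} form a chain of 3 nodes with a double edge at one end; the terminal node there is the unique long simple root (C_3), and {alpha_1, alpha_2, alpha_3, alpha_4, alpha_7, alpha_8, alpha_10} form a chain of 5 nodes with a fork of two nodes at one end (D_7). A semisimple Lie algebra decomposes uniquely as the direct sum of simple ideals, one per connected component of its Dynkin diagram, so g ≅ C_3 ⊕ D_7 (dimension 21 + 91 = 112).

C_3 (sp(6)) + D_7 (so(14))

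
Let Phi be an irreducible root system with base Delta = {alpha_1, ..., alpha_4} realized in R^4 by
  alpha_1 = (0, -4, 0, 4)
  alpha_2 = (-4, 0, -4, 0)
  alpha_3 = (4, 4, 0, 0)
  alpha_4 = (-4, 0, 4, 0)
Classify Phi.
Compute the Cartan integers a_ij = 2(alpha_i, alpha_j)/(alpha_j, alpha_j); the resulting 4x4 Cartan matrix is
[[2, 0, -1, 0], [0, 2, -1, 0], [-1, -1, 2, -1], [0, 0, -1, 2]].
All simple roots have the same length, so the diagram is simply laced. The associated Dynkin diagram is a chain of 2 nodes with a fork of two nodes at one end (D_4), so the type is D_4 (the algebra so(8)).

D_4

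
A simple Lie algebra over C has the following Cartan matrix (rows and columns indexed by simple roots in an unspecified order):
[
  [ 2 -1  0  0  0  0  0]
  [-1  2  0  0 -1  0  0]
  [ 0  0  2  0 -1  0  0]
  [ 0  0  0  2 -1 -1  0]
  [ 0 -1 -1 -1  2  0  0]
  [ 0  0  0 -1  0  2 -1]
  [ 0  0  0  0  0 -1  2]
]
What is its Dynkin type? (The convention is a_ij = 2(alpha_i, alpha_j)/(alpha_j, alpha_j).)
E_7

The matrix has rank 7 with 2's on the diagonal. Reading the off-diagonal entries as Dynkin edges (a single edge where a_ij = a_ji = -1; a double or triple edge where a_ij * a_ji = 2 or 3), the diagram is a chain of 6 nodes with one extra node attached to the third node from one end (E_7). One simple-root ordering that puts it in standard form is (alpha_1, alpha_3, alpha_2, alpha_5, alpha_4, alpha_6, alpha_7). So the algebra is type E_7.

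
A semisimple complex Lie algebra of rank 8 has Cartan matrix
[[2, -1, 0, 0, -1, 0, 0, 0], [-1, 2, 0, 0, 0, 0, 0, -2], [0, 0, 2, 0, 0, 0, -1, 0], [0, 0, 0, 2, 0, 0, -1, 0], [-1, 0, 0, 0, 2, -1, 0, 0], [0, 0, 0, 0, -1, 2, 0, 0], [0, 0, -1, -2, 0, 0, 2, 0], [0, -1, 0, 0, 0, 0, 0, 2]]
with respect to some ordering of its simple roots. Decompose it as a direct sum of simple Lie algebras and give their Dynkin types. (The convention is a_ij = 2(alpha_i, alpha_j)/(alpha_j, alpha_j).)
B_3 (so(7)) ⊕ B_5 (so(11))

The diagram associated to this matrix has two connected components: the simple roots {alpha_3, alpha_4, alpha_7} form a chain of 3 nodes with a double edge at one end; the terminal node there is the unique short simple root (B_3), and {alpha_1, alpha_2, alpha_5, alpha_6, alpha_8} form a chain of 5 nodes with a double edge at one end; the terminal node there is the unique short simple root (B_5). A semisimple Lie algebra decomposes uniquely as the direct sum of simple ideals, one per connected component of its Dynkin diagram, so g ≅ B_3 ⊕ B_5 (dimension 21 + 55 = 76).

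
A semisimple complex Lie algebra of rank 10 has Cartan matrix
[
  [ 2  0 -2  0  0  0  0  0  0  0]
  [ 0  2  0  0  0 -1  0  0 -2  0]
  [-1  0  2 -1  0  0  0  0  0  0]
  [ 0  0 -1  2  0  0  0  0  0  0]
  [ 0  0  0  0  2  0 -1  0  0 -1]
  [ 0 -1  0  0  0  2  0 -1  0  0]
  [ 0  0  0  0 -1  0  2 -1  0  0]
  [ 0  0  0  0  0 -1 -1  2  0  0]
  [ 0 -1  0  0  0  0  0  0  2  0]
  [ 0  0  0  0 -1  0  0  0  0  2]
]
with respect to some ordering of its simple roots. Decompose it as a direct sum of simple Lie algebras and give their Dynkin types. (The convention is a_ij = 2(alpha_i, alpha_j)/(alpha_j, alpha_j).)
B_7 (so(15)) ⊕ C_3 (sp(6))

The diagram associated to this matrix has two connected components: the simple roots {alpha_2, alpha_5, alpha_6, alpha_7, alpha_8, alpha_9, alpha_10} form a chain of 7 nodes with a double edge at one end; the terminal node there is the unique short simple root (B_7), and {alpha_1, alpha_3, alpha_4} form a chain of 3 nodes with a double edge at one end; the terminal node there is the unique long simple root (C_3). A semisimple Lie algebra decomposes uniquely as the direct sum of simple ideals, one per connected component of its Dynkin diagram, so g ≅ B_7 ⊕ C_3 (dimension 105 + 21 = 126).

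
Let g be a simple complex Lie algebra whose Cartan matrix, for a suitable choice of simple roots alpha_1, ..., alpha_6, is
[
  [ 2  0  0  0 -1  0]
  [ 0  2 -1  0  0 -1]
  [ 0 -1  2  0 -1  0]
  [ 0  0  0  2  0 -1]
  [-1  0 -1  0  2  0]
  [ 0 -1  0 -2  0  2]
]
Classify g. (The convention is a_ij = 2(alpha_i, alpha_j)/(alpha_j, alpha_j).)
The matrix has rank 6 with 2's on the diagonal. Reading the off-diagonal entries as Dynkin edges (a single edge where a_ij = a_ji = -1; a double or triple edge where a_ij * a_ji = 2 or 3), the diagram is a chain of 6 nodes with a double edge at one end; the terminal node there is the unique short simple root (B_6). One simple-root ordering that puts it in standard form is (alpha_1, alpha_5, alpha_3, alpha_2, alpha_6, alpha_4). So the algebra is type B_6, i.e. so(13).

B_6 (so(13))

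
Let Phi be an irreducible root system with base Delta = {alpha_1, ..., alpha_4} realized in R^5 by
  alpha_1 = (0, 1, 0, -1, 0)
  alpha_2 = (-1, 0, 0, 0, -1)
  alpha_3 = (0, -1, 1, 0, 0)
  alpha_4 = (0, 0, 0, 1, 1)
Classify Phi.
Compute the Cartan integers a_ij = 2(alpha_i, alpha_j)/(alpha_j, alpha_j); the resulting 4x4 Cartan matrix is
[[2, 0, -1, -1], [0, 2, 0, -1], [-1, 0, 2, 0], [-1, -1, 0, 2]].
All simple roots have the same length, so the diagram is simply laced. The associated Dynkin diagram is a chain of 4 nodes with single edges (A_4), so the type is A_4 (the algebra sl(5)).

type A_4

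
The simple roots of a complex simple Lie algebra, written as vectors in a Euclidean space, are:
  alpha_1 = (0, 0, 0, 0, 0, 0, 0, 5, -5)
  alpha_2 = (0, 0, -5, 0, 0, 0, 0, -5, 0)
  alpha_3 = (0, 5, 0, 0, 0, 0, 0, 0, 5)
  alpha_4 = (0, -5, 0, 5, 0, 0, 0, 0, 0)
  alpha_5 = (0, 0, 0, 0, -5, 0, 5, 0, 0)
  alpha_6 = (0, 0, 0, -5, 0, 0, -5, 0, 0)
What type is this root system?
A6

Compute the Cartan integers a_ij = 2(alpha_i, alpha_j)/(alpha_j, alpha_j); the resulting 6x6 Cartan matrix is
[[2, -1, -1, 0, 0, 0], [-1, 2, 0, 0, 0, 0], [-1, 0, 2, -1, 0, 0], [0, 0, -1, 2, 0, -1], [0, 0, 0, 0, 2, -1], [0, 0, 0, -1, -1, 2]].
All simple roots have the same length, so the diagram is simply laced. The associated Dynkin diagram is a chain of 6 nodes with single edges (A_6), so the type is A_6 (the algebra sl(7)).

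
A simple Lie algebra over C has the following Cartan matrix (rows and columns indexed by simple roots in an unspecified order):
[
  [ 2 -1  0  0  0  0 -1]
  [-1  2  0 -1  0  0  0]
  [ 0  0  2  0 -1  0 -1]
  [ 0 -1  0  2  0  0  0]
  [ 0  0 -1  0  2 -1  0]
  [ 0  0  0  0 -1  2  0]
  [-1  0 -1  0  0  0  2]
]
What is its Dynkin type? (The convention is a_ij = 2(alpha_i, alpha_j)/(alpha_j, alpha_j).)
The matrix has rank 7 with 2's on the diagonal. Reading the off-diagonal entries as Dynkin edges (a single edge where a_ij = a_ji = -1; a double or triple edge where a_ij * a_ji = 2 or 3), the diagram is a chain of 7 nodes with single edges (A_7). One simple-root ordering that puts it in standard form is (alpha_4, alpha_2, alpha_1, alpha_7, alpha_3, alpha_5, alpha_6). So the algebra is type A_7, i.e. sl(8).

A7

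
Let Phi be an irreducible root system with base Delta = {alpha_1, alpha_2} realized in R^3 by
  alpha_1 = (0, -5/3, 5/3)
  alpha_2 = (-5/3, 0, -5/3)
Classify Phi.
A_2 (sl(3))

Compute the Cartan integers a_ij = 2(alpha_i, alpha_j)/(alpha_j, alpha_j); the resulting 2x2 Cartan matrix is
[[2, -1], [-1, 2]].
All simple roots have the same length, so the diagram is simply laced. The associated Dynkin diagram is a chain of 2 nodes with single edges (A_2), so the type is A_2 (the algebra sl(3)).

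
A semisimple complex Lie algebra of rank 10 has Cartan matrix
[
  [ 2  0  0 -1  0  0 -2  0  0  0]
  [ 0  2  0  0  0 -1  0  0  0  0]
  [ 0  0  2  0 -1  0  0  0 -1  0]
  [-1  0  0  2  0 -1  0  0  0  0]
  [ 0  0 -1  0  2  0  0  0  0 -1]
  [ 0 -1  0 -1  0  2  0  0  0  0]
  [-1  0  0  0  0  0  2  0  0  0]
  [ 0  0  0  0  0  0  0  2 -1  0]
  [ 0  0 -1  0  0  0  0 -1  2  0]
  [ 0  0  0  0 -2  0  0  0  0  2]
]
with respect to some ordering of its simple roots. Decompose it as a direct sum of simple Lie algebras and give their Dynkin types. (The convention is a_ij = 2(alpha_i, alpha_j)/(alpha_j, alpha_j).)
The diagram associated to this matrix has two connected components: the simple roots {alpha_1, alpha_2, alpha_4, alpha_6, alpha_7} form a chain of 5 nodes with a double edge at one end; the terminal node there is the unique short simple root (B_5), and {alpha_3, alpha_5, alpha_8, alpha_9, alpha_10} form a chain of 5 nodes with a double edge at one end; the terminal node there is the unique long simple root (C_5). A semisimple Lie algebra decomposes uniquely as the direct sum of simple ideals, one per connected component of its Dynkin diagram, so g ≅ B_5 ⊕ C_5 (dimension 55 + 55 = 110).

B5 ⊕ C5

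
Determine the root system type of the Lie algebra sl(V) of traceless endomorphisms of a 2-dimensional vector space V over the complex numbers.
This is sl(2), which has dimension 2^2 - 1 = 3 and rank 2 - 1 = 1 (a Cartan subalgebra is the diagonal traceless matrices). In the classification of classical Lie algebras, the special linear algebra sl(n+1) has type A_n; here n = 1, so the Dynkin diagram is a chain of 1 nodes with single edges (A_1). Hence the type is A_1.

type A_1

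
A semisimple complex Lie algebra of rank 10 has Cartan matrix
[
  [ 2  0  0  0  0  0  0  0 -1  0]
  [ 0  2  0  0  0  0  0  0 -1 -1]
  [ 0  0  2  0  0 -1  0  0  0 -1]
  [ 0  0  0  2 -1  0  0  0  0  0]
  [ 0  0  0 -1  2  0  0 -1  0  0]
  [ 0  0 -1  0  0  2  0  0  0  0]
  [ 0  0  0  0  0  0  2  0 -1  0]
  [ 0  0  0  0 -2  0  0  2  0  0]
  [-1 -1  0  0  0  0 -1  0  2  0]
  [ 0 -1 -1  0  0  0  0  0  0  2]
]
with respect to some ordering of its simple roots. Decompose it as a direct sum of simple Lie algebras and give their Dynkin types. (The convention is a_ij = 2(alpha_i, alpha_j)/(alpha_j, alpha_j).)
The diagram associated to this matrix has two connected components: the simple roots {alpha_4, alpha_5, alpha_8} form a chain of 3 nodes with a double edge at one end; the terminal node there is the unique long simple root (C_3), and {alpha_1, alpha_2, alpha_3, alpha_6, alpha_7, alpha_9, alpha_10} form a chain of 5 nodes with a fork of two nodes at one end (D_7). A semisimple Lie algebra decomposes uniquely as the direct sum of simple ideals, one per connected component of its Dynkin diagram, so g ≅ C_3 ⊕ D_7 (dimension 21 + 91 = 112).

C_3 (sp(6)) + D_7 (so(14))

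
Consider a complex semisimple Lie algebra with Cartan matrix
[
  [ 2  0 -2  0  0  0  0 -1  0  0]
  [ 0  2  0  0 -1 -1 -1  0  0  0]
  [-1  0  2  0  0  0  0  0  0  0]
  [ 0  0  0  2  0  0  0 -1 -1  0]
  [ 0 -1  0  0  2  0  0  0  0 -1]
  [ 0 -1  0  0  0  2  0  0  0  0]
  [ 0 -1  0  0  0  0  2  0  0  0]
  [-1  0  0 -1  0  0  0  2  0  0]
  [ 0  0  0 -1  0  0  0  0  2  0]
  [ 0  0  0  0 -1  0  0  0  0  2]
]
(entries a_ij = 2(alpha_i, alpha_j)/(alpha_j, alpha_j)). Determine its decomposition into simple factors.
The diagram associated to this matrix has two connected components: the simple roots {alpha_1, alpha_3, alpha_4, alpha_8, alpha_9} form a chain of 5 nodes with a double edge at one end; the terminal node there is the unique short simple root (B_5), and {alpha_2, alpha_5, alpha_6, alpha_7, alpha_10} form a chain of 3 nodes with a fork of two nodes at one end (D_5). A semisimple Lie algebra decomposes uniquely as the direct sum of simple ideals, one per connected component of its Dynkin diagram, so g ≅ B_5 ⊕ D_5 (dimension 55 + 45 = 100).

B_5 (so(11)) ⊕ D_5 (so(10))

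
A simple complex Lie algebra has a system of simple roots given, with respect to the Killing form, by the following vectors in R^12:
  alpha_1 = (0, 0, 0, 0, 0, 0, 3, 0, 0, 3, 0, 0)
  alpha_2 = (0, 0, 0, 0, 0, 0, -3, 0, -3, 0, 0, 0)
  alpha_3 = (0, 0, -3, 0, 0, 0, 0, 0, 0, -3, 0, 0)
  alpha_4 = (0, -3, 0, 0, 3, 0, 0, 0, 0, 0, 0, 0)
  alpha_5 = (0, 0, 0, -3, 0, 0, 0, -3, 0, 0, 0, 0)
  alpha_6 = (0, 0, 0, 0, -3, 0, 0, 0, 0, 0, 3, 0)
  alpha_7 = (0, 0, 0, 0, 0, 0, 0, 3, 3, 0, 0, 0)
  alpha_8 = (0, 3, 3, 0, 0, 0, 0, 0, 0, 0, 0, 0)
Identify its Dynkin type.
A_8 (sl(9))

Compute the Cartan integers a_ij = 2(alpha_i, alpha_j)/(alpha_j, alpha_j); the resulting 8x8 Cartan matrix is
[[2, -1, -1, 0, 0, 0, 0, 0], [-1, 2, 0, 0, 0, 0, -1, 0], [-1, 0, 2, 0, 0, 0, 0, -1], [0, 0, 0, 2, 0, -1, 0, -1], [0, 0, 0, 0, 2, 0, -1, 0], [0, 0, 0, -1, 0, 2, 0, 0], [0, -1, 0, 0, -1, 0, 2, 0], [0, 0, -1, -1, 0, 0, 0, 2]].
All simple roots have the same length, so the diagram is simply laced. The associated Dynkin diagram is a chain of 8 nodes with single edges (A_8), so the type is A_8 (the algebra sl(9)).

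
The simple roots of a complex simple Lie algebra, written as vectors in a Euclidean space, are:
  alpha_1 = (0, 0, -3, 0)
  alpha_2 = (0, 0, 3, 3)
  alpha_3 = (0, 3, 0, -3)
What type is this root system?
B_3 (so(7))

Compute the Cartan integers a_ij = 2(alpha_i, alpha_j)/(alpha_j, alpha_j); the resulting 3x3 Cartan matrix is
[[2, -1, 0], [-2, 2, -1], [0, -1, 2]].
The roots have two lengths (squared-length ratio 2:1); the short ones are alpha_{1}. The associated Dynkin diagram is a chain of 3 nodes with a double edge at one end; the terminal node there is the unique short simple root (B_3), so the type is B_3 (the algebra so(7)).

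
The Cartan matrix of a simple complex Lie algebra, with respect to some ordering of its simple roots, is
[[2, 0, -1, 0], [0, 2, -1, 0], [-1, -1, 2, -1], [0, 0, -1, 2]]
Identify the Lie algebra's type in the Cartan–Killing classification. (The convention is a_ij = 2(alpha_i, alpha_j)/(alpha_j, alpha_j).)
The matrix has rank 4 with 2's on the diagonal. Reading the off-diagonal entries as Dynkin edges (a single edge where a_ij = a_ji = -1; a double or triple edge where a_ij * a_ji = 2 or 3), the diagram is a chain of 2 nodes with a fork of two nodes at one end (D_4). One simple-root ordering that puts it in standard form is (alpha_1, alpha_3, alpha_2, alpha_4). So the algebra is type D_4, i.e. so(8).

D4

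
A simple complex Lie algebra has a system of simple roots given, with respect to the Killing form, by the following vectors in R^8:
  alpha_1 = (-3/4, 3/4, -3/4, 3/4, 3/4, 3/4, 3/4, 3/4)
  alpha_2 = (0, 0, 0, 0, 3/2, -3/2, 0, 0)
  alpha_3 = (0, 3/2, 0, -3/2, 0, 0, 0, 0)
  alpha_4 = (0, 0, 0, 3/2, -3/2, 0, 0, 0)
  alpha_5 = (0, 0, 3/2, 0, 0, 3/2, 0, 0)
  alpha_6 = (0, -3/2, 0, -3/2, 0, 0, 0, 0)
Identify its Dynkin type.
E_6

Compute the Cartan integers a_ij = 2(alpha_i, alpha_j)/(alpha_j, alpha_j); the resulting 6x6 Cartan matrix is
[[2, 0, 0, 0, 0, -1], [0, 2, 0, -1, -1, 0], [0, 0, 2, -1, 0, 0], [0, -1, -1, 2, 0, -1], [0, -1, 0, 0, 2, 0], [-1, 0, 0, -1, 0, 2]].
All simple roots have the same length, so the diagram is simply laced. The associated Dynkin diagram is a chain of 5 nodes with one extra node attached to the third node from one end (E_6), so the type is E_6.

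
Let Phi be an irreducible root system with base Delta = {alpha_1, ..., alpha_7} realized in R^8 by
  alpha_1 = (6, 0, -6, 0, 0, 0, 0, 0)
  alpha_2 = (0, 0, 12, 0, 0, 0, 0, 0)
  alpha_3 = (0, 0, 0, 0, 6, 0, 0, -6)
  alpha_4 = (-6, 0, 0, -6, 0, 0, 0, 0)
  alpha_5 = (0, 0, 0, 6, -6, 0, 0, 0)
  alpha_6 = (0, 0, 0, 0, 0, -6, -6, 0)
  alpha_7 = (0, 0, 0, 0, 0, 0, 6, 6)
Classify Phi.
Compute the Cartan integers a_ij = 2(alpha_i, alpha_j)/(alpha_j, alpha_j); the resulting 7x7 Cartan matrix is
[[2, -1, 0, -1, 0, 0, 0], [-2, 2, 0, 0, 0, 0, 0], [0, 0, 2, 0, -1, 0, -1], [-1, 0, 0, 2, -1, 0, 0], [0, 0, -1, -1, 2, 0, 0], [0, 0, 0, 0, 0, 2, -1], [0, 0, -1, 0, 0, -1, 2]].
The roots have two lengths (squared-length ratio 2:1); the short ones are alpha_{1,3,4,5,6,7}. The associated Dynkin diagram is a chain of 7 nodes with a double edge at one end; the terminal node there is the unique long simple root (C_7), so the type is C_7 (the algebra sp(14)).

C_7 (sp(14))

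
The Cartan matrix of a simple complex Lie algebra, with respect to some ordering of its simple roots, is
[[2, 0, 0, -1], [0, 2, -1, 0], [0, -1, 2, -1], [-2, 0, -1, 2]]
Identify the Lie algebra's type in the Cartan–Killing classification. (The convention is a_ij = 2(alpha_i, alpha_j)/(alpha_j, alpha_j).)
B_4 (so(9))

The matrix has rank 4 with 2's on the diagonal. Reading the off-diagonal entries as Dynkin edges (a single edge where a_ij = a_ji = -1; a double or triple edge where a_ij * a_ji = 2 or 3), the diagram is a chain of 4 nodes with a double edge at one end; the terminal node there is the unique short simple root (B_4). One simple-root ordering that puts it in standard form is (alpha_2, alpha_3, alpha_4, alpha_1). So the algebra is type B_4, i.e. so(9).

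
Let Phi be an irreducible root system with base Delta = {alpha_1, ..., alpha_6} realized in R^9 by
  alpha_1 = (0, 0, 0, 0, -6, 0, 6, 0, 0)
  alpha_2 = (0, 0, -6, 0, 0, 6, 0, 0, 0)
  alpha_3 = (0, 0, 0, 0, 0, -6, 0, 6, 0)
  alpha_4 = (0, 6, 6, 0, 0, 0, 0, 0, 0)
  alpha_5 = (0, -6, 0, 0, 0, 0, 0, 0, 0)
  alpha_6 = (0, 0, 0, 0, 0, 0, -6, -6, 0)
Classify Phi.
type B_6

Compute the Cartan integers a_ij = 2(alpha_i, alpha_j)/(alpha_j, alpha_j); the resulting 6x6 Cartan matrix is
[[2, 0, 0, 0, 0, -1], [0, 2, -1, -1, 0, 0], [0, -1, 2, 0, 0, -1], [0, -1, 0, 2, -2, 0], [0, 0, 0, -1, 2, 0], [-1, 0, -1, 0, 0, 2]].
The roots have two lengths (squared-length ratio 2:1); the short ones are alpha_{5}. The associated Dynkin diagram is a chain of 6 nodes with a double edge at one end; the terminal node there is the unique short simple root (B_6), so the type is B_6 (the algebra so(13)).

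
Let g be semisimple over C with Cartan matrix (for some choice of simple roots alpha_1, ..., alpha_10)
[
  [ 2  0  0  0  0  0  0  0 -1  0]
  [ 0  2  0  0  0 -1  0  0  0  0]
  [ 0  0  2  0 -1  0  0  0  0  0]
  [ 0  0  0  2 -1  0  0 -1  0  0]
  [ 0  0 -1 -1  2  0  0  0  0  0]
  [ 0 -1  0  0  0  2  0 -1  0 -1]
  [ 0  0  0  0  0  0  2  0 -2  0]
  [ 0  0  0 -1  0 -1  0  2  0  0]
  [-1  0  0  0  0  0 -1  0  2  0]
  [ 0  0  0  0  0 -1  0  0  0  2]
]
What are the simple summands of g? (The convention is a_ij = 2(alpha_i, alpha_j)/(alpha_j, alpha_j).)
The diagram associated to this matrix has two connected components: the simple roots {alpha_1, alpha_7, alpha_9} form a chain of 3 nodes with a double edge at one end; the terminal node there is the unique long simple root (C_3), and {alpha_2, alpha_3, alpha_4, alpha_5, alpha_6, alpha_8, alpha_10} form a chain of 5 nodes with a fork of two nodes at one end (D_7). A semisimple Lie algebra decomposes uniquely as the direct sum of simple ideals, one per connected component of its Dynkin diagram, so g ≅ C_3 ⊕ D_7 (dimension 21 + 91 = 112).

type C_3 ⊕ type D_7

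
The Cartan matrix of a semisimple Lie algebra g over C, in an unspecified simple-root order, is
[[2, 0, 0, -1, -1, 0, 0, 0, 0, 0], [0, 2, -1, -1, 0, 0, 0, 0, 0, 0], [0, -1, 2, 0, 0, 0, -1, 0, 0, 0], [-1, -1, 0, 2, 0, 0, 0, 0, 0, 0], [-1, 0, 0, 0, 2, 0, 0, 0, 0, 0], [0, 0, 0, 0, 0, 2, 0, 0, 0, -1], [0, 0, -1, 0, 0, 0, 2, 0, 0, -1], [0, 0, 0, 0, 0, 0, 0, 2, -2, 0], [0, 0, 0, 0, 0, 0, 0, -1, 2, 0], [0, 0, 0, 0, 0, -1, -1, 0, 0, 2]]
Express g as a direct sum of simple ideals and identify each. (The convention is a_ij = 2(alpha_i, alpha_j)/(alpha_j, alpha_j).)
The diagram associated to this matrix has two connected components: the simple roots {alpha_1, alpha_2, alpha_3, alpha_4, alpha_5, alpha_6, alpha_7, alpha_10} form a chain of 8 nodes with single edges (A_8), and {alpha_8, alpha_9} form a chain of 2 nodes with a double edge at one end; the terminal node there is the unique short simple root (B_2). A semisimple Lie algebra decomposes uniquely as the direct sum of simple ideals, one per connected component of its Dynkin diagram, so g ≅ A_8 ⊕ B_2 (dimension 80 + 10 = 90).

A8 ⊕ B2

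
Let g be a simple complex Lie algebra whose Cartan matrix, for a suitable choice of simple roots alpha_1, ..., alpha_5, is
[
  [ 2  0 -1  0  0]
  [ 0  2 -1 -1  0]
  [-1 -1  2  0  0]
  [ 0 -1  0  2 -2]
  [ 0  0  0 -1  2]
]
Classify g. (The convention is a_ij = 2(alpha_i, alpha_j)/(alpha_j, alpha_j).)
The matrix has rank 5 with 2's on the diagonal. Reading the off-diagonal entries as Dynkin edges (a single edge where a_ij = a_ji = -1; a double or triple edge where a_ij * a_ji = 2 or 3), the diagram is a chain of 5 nodes with a double edge at one end; the terminal node there is the unique short simple root (B_5). One simple-root ordering that puts it in standard form is (alpha_1, alpha_3, alpha_2, alpha_4, alpha_5). So the algebra is type B_5, i.e. so(11).

B_5 (so(11))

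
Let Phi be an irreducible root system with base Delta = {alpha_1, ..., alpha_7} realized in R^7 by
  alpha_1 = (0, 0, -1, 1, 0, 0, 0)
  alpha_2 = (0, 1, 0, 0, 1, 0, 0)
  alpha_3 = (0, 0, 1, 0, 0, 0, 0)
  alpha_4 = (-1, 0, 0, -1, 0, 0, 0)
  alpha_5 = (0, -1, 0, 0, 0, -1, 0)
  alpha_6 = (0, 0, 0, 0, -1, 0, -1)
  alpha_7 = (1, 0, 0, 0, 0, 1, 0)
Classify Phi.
Compute the Cartan integers a_ij = 2(alpha_i, alpha_j)/(alpha_j, alpha_j); the resulting 7x7 Cartan matrix is
[[2, 0, -2, -1, 0, 0, 0], [0, 2, 0, 0, -1, -1, 0], [-1, 0, 2, 0, 0, 0, 0], [-1, 0, 0, 2, 0, 0, -1], [0, -1, 0, 0, 2, 0, -1], [0, -1, 0, 0, 0, 2, 0], [0, 0, 0, -1, -1, 0, 2]].
The roots have two lengths (squared-length ratio 2:1); the short ones are alpha_{3}. The associated Dynkin diagram is a chain of 7 nodes with a double edge at one end; the terminal node there is the unique short simple root (B_7), so the type is B_7 (the algebra so(15)).

B_7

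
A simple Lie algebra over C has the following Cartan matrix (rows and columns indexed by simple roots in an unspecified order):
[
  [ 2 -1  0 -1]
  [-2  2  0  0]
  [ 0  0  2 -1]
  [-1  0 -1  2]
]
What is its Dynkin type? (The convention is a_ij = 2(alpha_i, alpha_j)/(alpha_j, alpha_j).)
type C_4

The matrix has rank 4 with 2's on the diagonal. Reading the off-diagonal entries as Dynkin edges (a single edge where a_ij = a_ji = -1; a double or triple edge where a_ij * a_ji = 2 or 3), the diagram is a chain of 4 nodes with a double edge at one end; the terminal node there is the unique long simple root (C_4). One simple-root ordering that puts it in standard form is (alpha_3, alpha_4, alpha_1, alpha_2). So the algebra is type C_4, i.e. sp(8).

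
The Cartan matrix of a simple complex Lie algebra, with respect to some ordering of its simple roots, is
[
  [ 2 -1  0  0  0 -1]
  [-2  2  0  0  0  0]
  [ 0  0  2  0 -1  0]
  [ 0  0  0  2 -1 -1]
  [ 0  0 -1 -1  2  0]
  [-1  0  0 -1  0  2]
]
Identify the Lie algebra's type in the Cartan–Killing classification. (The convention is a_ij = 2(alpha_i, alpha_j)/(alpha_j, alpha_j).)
The matrix has rank 6 with 2's on the diagonal. Reading the off-diagonal entries as Dynkin edges (a single edge where a_ij = a_ji = -1; a double or triple edge where a_ij * a_ji = 2 or 3), the diagram is a chain of 6 nodes with a double edge at one end; the terminal node there is the unique long simple root (C_6). One simple-root ordering that puts it in standard form is (alpha_3, alpha_5, alpha_4, alpha_6, alpha_1, alpha_2). So the algebra is type C_6, i.e. sp(12).

C_6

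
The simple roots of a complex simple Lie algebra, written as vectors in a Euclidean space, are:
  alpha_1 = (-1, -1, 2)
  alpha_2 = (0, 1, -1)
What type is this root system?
Compute the Cartan integers a_ij = 2(alpha_i, alpha_j)/(alpha_j, alpha_j); the resulting 2x2 Cartan matrix is
[[2, -3], [-1, 2]].
The roots have two lengths (squared-length ratio 3:1); the short ones are alpha_{2}. The associated Dynkin diagram is two nodes joined by a triple edge (G_2), so the type is G_2.

G_2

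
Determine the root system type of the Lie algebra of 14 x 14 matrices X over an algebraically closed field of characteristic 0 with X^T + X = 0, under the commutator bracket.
D_7 (so(14))

This is so(14) with 14 even, which has dimension 14(14-1)/2 = 91 and rank 14/2 = 7. In the classification of classical Lie algebras, the orthogonal algebra so(2n) in an even number of variables has type D_n; here n = 7, so the Dynkin diagram is a chain of 5 nodes with a fork of two nodes at one end (D_7). Hence the type is D_7.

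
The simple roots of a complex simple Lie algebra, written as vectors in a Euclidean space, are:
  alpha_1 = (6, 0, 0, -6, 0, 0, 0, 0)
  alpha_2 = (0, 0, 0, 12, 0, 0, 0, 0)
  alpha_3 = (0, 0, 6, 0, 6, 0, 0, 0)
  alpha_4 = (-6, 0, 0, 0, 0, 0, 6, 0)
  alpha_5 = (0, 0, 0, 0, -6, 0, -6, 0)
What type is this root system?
C_5 (sp(10))

Compute the Cartan integers a_ij = 2(alpha_i, alpha_j)/(alpha_j, alpha_j); the resulting 5x5 Cartan matrix is
[[2, -1, 0, -1, 0], [-2, 2, 0, 0, 0], [0, 0, 2, 0, -1], [-1, 0, 0, 2, -1], [0, 0, -1, -1, 2]].
The roots have two lengths (squared-length ratio 2:1); the short ones are alpha_{1,3,4,5}. The associated Dynkin diagram is a chain of 5 nodes with a double edge at one end; the terminal node there is the unique long simple root (C_5), so the type is C_5 (the algebra sp(10)).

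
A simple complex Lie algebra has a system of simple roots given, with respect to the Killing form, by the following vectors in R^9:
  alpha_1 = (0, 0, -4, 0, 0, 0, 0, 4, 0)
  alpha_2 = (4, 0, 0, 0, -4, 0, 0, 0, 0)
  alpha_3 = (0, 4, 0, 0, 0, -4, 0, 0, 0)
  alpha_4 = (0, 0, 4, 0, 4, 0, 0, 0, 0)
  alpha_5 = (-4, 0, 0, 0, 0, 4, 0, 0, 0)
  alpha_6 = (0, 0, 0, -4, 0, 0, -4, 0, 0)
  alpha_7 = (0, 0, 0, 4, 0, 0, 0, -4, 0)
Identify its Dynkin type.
A_7

Compute the Cartan integers a_ij = 2(alpha_i, alpha_j)/(alpha_j, alpha_j); the resulting 7x7 Cartan matrix is
[[2, 0, 0, -1, 0, 0, -1], [0, 2, 0, -1, -1, 0, 0], [0, 0, 2, 0, -1, 0, 0], [-1, -1, 0, 2, 0, 0, 0], [0, -1, -1, 0, 2, 0, 0], [0, 0, 0, 0, 0, 2, -1], [-1, 0, 0, 0, 0, -1, 2]].
All simple roots have the same length, so the diagram is simply laced. The associated Dynkin diagram is a chain of 7 nodes with single edges (A_7), so the type is A_7 (the algebra sl(8)).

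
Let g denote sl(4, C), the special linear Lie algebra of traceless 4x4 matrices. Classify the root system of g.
This is sl(4), which has dimension 4^2 - 1 = 15 and rank 4 - 1 = 3 (a Cartan subalgebra is the diagonal traceless matrices). In the classification of classical Lie algebras, the special linear algebra sl(n+1) has type A_n; here n = 3, so the Dynkin diagram is a chain of 3 nodes with single edges (A_3). Hence the type is A_3.

A_3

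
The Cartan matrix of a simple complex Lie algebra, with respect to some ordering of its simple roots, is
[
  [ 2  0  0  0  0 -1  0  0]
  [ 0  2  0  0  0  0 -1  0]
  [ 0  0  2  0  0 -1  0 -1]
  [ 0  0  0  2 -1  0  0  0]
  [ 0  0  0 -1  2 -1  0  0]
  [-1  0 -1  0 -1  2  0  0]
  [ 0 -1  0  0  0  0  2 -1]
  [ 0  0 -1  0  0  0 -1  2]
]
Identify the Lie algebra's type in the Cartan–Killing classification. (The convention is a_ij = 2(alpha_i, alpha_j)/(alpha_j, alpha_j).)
The matrix has rank 8 with 2's on the diagonal. Reading the off-diagonal entries as Dynkin edges (a single edge where a_ij = a_ji = -1; a double or triple edge where a_ij * a_ji = 2 or 3), the diagram is a chain of 7 nodes with one extra node attached to the third node from one end (E_8). One simple-root ordering that puts it in standard form is (alpha_4, alpha_1, alpha_5, alpha_6, alpha_3, alpha_8, alpha_7, alpha_2). So the algebra is type E_8.

E_8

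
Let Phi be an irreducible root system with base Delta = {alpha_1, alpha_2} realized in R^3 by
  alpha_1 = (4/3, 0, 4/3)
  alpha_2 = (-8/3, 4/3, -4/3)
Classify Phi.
G2

Compute the Cartan integers a_ij = 2(alpha_i, alpha_j)/(alpha_j, alpha_j); the resulting 2x2 Cartan matrix is
[[2, -1], [-3, 2]].
The roots have two lengths (squared-length ratio 3:1); the short ones are alpha_{1}. The associated Dynkin diagram is two nodes joined by a triple edge (G_2), so the type is G_2.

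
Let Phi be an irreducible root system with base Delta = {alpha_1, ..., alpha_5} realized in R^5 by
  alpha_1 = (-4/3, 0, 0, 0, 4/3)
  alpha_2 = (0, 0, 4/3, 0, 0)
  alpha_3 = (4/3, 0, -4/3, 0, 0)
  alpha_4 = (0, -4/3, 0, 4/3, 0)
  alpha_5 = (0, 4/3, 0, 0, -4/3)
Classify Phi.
Compute the Cartan integers a_ij = 2(alpha_i, alpha_j)/(alpha_j, alpha_j); the resulting 5x5 Cartan matrix is
[[2, 0, -1, 0, -1], [0, 2, -1, 0, 0], [-1, -2, 2, 0, 0], [0, 0, 0, 2, -1], [-1, 0, 0, -1, 2]].
The roots have two lengths (squared-length ratio 2:1); the short ones are alpha_{2}. The associated Dynkin diagram is a chain of 5 nodes with a double edge at one end; the terminal node there is the unique short simple root (B_5), so the type is B_5 (the algebra so(11)).

B_5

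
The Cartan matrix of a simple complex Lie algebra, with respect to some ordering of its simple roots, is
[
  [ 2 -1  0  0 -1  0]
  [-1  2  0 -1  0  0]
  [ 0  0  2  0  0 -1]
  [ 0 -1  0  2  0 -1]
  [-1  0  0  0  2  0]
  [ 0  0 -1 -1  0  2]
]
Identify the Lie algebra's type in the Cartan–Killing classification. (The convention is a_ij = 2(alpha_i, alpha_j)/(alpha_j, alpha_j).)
A6

The matrix has rank 6 with 2's on the diagonal. Reading the off-diagonal entries as Dynkin edges (a single edge where a_ij = a_ji = -1; a double or triple edge where a_ij * a_ji = 2 or 3), the diagram is a chain of 6 nodes with single edges (A_6). One simple-root ordering that puts it in standard form is (alpha_3, alpha_6, alpha_4, alpha_2, alpha_1, alpha_5). So the algebra is type A_6, i.e. sl(7).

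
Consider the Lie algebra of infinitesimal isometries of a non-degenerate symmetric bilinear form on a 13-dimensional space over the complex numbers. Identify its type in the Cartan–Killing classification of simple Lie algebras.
B_6

This is so(13) with 13 odd, which has dimension 13(13-1)/2 = 78 and rank (13-1)/2 = 6. In the classification of classical Lie algebras, the orthogonal algebra so(2n+1) in an odd number of variables has type B_n; here n = 6, so the Dynkin diagram is a chain of 6 nodes with a double edge at one end; the terminal node there is the unique short simple root (B_6). Hence the type is B_6.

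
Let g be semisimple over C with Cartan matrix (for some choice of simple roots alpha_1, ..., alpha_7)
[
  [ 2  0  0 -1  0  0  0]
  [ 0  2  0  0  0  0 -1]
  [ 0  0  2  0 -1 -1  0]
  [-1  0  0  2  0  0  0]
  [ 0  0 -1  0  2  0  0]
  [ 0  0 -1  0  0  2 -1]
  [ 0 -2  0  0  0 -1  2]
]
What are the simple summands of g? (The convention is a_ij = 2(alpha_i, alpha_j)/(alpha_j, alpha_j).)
The diagram associated to this matrix has two connected components: the simple roots {alpha_1, alpha_4} form a chain of 2 nodes with single edges (A_2), and {alpha_2, alpha_3, alpha_5, alpha_6, alpha_7} form a chain of 5 nodes with a double edge at one end; the terminal node there is the unique short simple root (B_5). A semisimple Lie algebra decomposes uniquely as the direct sum of simple ideals, one per connected component of its Dynkin diagram, so g ≅ A_2 ⊕ B_5 (dimension 8 + 55 = 63).

A_2 ⊕ B_5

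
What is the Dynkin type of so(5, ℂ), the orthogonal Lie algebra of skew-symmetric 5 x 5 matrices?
This is so(5) with 5 odd, which has dimension 5(5-1)/2 = 10 and rank (5-1)/2 = 2. In the classification of classical Lie algebras, the orthogonal algebra so(2n+1) in an odd number of variables has type B_n; here n = 2, so the Dynkin diagram is a chain of 2 nodes with a double edge at one end; the terminal node there is the unique short simple root (B_2). Hence the type is B_2.

type B_2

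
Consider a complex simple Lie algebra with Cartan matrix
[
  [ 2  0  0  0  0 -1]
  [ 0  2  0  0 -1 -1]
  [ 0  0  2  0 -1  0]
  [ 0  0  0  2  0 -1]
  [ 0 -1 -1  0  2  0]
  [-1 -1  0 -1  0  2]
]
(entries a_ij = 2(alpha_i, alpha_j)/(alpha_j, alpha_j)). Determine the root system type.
D_6

The matrix has rank 6 with 2's on the diagonal. Reading the off-diagonal entries as Dynkin edges (a single edge where a_ij = a_ji = -1; a double or triple edge where a_ij * a_ji = 2 or 3), the diagram is a chain of 4 nodes with a fork of two nodes at one end (D_6). One simple-root ordering that puts it in standard form is (alpha_3, alpha_5, alpha_2, alpha_6, alpha_4, alpha_1). So the algebra is type D_6, i.e. so(12).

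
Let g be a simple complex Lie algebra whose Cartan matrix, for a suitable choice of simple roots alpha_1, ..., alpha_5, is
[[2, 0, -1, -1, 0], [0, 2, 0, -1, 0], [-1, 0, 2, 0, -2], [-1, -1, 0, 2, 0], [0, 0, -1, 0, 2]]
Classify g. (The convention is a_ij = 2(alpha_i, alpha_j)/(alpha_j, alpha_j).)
B5

The matrix has rank 5 with 2's on the diagonal. Reading the off-diagonal entries as Dynkin edges (a single edge where a_ij = a_ji = -1; a double or triple edge where a_ij * a_ji = 2 or 3), the diagram is a chain of 5 nodes with a double edge at one end; the terminal node there is the unique short simple root (B_5). One simple-root ordering that puts it in standard form is (alpha_2, alpha_4, alpha_1, alpha_3, alpha_5). So the algebra is type B_5, i.e. so(11).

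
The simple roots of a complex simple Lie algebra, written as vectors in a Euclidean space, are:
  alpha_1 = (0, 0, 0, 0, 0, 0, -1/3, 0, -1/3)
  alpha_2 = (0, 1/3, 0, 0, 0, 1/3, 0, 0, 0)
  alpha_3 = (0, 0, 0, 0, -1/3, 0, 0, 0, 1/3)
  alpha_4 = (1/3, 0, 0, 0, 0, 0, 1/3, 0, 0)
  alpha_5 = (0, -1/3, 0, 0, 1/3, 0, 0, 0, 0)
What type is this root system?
A5

Compute the Cartan integers a_ij = 2(alpha_i, alpha_j)/(alpha_j, alpha_j); the resulting 5x5 Cartan matrix is
[[2, 0, -1, -1, 0], [0, 2, 0, 0, -1], [-1, 0, 2, 0, -1], [-1, 0, 0, 2, 0], [0, -1, -1, 0, 2]].
All simple roots have the same length, so the diagram is simply laced. The associated Dynkin diagram is a chain of 5 nodes with single edges (A_5), so the type is A_5 (the algebra sl(6)).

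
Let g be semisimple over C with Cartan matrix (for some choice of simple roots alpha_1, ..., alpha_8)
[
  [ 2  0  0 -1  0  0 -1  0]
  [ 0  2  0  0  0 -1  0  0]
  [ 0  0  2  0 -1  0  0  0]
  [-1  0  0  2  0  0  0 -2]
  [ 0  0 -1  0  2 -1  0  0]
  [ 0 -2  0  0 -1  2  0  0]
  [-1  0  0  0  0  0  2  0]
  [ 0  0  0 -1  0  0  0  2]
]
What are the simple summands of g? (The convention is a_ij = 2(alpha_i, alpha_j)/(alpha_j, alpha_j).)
B_4 ⊕ B_4

The diagram associated to this matrix has two connected components: the simple roots {alpha_1, alpha_4, alpha_7, alpha_8} form a chain of 4 nodes with a double edge at one end; the terminal node there is the unique short simple root (B_4), and {alpha_2, alpha_3, alpha_5, alpha_6} form a chain of 4 nodes with a double edge at one end; the terminal node there is the unique short simple root (B_4). A semisimple Lie algebra decomposes uniquely as the direct sum of simple ideals, one per connected component of its Dynkin diagram, so g ≅ B_4 ⊕ B_4 (dimension 36 + 36 = 72).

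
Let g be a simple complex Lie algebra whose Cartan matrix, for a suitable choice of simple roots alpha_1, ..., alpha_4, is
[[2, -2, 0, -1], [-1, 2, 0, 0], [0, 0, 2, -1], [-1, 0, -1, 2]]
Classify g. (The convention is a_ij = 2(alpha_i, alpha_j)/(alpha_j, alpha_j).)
The matrix has rank 4 with 2's on the diagonal. Reading the off-diagonal entries as Dynkin edges (a single edge where a_ij = a_ji = -1; a double or triple edge where a_ij * a_ji = 2 or 3), the diagram is a chain of 4 nodes with a double edge at one end; the terminal node there is the unique short simple root (B_4). One simple-root ordering that puts it in standard form is (alpha_3, alpha_4, alpha_1, alpha_2). So the algebra is type B_4, i.e. so(9).

B_4 (so(9))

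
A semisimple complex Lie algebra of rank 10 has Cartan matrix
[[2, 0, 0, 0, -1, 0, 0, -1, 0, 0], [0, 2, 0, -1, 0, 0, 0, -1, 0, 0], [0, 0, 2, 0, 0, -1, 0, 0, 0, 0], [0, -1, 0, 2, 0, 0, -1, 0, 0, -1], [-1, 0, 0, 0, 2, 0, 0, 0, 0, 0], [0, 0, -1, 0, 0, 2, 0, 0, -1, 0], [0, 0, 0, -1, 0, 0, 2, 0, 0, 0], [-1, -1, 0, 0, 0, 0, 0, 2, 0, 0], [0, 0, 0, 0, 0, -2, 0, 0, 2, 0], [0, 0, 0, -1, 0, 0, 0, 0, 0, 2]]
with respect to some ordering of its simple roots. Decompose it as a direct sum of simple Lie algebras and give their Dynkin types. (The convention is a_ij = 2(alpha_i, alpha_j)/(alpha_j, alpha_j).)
The diagram associated to this matrix has two connected components: the simple roots {alpha_3, alpha_6, alpha_9} form a chain of 3 nodes with a double edge at one end; the terminal node there is the unique long simple root (C_3), and {alpha_1, alpha_2, alpha_4, alpha_5, alpha_7, alpha_8, alpha_10} form a chain of 5 nodes with a fork of two nodes at one end (D_7). A semisimple Lie algebra decomposes uniquely as the direct sum of simple ideals, one per connected component of its Dynkin diagram, so g ≅ C_3 ⊕ D_7 (dimension 21 + 91 = 112).

C_3 ⊕ D_7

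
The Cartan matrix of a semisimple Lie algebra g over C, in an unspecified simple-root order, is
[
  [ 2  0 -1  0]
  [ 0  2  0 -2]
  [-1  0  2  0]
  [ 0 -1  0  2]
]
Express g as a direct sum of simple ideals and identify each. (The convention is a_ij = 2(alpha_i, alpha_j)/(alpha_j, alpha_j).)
A2 + B2

The diagram associated to this matrix has two connected components: the simple roots {alpha_1, alpha_3} form a chain of 2 nodes with single edges (A_2), and {alpha_2, alpha_4} form a chain of 2 nodes with a double edge at one end; the terminal node there is the unique short simple root (B_2). A semisimple Lie algebra decomposes uniquely as the direct sum of simple ideals, one per connected component of its Dynkin diagram, so g ≅ A_2 ⊕ B_2 (dimension 8 + 10 = 18).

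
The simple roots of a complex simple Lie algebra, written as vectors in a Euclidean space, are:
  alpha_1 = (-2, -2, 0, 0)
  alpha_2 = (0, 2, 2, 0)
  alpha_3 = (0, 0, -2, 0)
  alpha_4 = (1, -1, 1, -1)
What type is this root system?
Compute the Cartan integers a_ij = 2(alpha_i, alpha_j)/(alpha_j, alpha_j); the resulting 4x4 Cartan matrix is
[[2, -1, 0, 0], [-1, 2, -2, 0], [0, -1, 2, -1], [0, 0, -1, 2]].
The roots have two lengths (squared-length ratio 2:1); the short ones are alpha_{3,4}. The associated Dynkin diagram is a chain of 4 nodes with a double edge between the middle two (F_4), so the type is F_4.

F4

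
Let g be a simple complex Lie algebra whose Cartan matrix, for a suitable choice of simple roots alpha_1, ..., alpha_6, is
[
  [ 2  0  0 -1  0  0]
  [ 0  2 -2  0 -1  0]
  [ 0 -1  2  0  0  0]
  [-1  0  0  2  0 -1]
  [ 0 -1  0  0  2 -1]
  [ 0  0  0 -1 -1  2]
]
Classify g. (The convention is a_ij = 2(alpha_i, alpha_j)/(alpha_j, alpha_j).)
B_6 (so(13))

The matrix has rank 6 with 2's on the diagonal. Reading the off-diagonal entries as Dynkin edges (a single edge where a_ij = a_ji = -1; a double or triple edge where a_ij * a_ji = 2 or 3), the diagram is a chain of 6 nodes with a double edge at one end; the terminal node there is the unique short simple root (B_6). One simple-root ordering that puts it in standard form is (alpha_1, alpha_4, alpha_6, alpha_5, alpha_2, alpha_3). So the algebra is type B_6, i.e. so(13).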